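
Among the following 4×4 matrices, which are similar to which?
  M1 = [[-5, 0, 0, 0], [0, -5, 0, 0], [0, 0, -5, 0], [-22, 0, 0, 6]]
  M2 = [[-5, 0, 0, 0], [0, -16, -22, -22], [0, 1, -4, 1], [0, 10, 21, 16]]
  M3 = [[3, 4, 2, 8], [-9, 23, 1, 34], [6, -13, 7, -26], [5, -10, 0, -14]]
3 classes: {M1}, {M2}, {M3}

Characteristic polynomials: χ_{M1} = (x - 6)(x + 5)^3, χ_{M2} = (x - 6)(x + 5)^3, χ_{M3} = (x - 6)^3(x - 1).

{M1}: invariant factors x + 5, x + 5, (x - 6)(x + 5).

{M2}: invariant factors x + 5, (x - 6)(x + 5)^2.

{M3}: invariant factors x - 6, (x - 6)^2(x - 1).

Matrices are similar if and only if their invariant-factor lists agree; the partition into similarity classes is {M1}, {M2}, {M3}.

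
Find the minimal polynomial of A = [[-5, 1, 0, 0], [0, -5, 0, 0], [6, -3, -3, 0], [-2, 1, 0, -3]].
m_A(x) = (x + 3)(x + 5)^2

The characteristic polynomial factors as (x + 3)^2(x + 5)^2. The minimal polynomial is ∏(x - λ)^{k_λ} where k_λ is the size of the largest Jordan block at λ.

For λ = -5: rank(A + 5I) = 3, and the largest Jordan block has size 2 (the smallest k with rank((A + 5I)^k) = rank((A + 5I)^(k+1))).
For λ = -3: rank(A + 3I) = 2, and the largest Jordan block has size 1 (the smallest k with rank((A + 3I)^k) = rank((A + 3I)^(k+1))).

So m_A(x) = (x + 3)(x + 5)^2.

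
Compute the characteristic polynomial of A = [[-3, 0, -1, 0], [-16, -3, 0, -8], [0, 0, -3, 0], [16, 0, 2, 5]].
χ_A(x) = (x - 5)(x + 3)^3

xI - A = [[x + 3, 0, 1, 0], [16, x + 3, 0, 8], [0, 0, x + 3, 0], [-16, 0, -2, x - 5]].

Expanding det(xI - A) along the first row:
det(xI - A) = + (x + 3)·det([[x + 3, 0, 8], [0, x + 3, 0], [0, -2, x - 5]]) - (0)·det([[16, 0, 8], [0, x + 3, 0], [-16, -2, x - 5]]) + (1)·det([[16, x + 3, 8], [0, 0, 0], [-16, 0, x - 5]]) - (0)·det([[16, x + 3, 0], [0, 0, x + 3], [-16, 0, -2]]).

Evaluating gives χ_A(x) = x^4 + 4x^3 - 18x^2 - 108x - 135 = (x - 5)(x + 3)^3.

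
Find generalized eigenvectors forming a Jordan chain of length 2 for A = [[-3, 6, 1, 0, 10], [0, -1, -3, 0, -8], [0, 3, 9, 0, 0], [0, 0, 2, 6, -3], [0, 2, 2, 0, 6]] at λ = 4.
v_1 = [[0, 4, -3, 0, -2]]^T, v_2 = [[1, 5, -3, 0, -2]]^T

We seek v_1 ∈ ker((A - 4I)^2) \ ker(A - 4I), then set v_{i+1} = (A - 4I) v_i.

One such chain is v_1 = [[0, 4, -3, 0, -2]]^T, v_2 = [[1, 5, -3, 0, -2]]^T. Check: (A - 4I) v_2 = [[0, 0, 0, 0, 0]]^T = 0.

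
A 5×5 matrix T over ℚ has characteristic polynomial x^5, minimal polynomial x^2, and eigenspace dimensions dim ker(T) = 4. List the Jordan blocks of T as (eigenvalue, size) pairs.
Jordan blocks: (0, 2), (0, 1), (0, 1), (0, 1)

λ = 0: algebraic multiplicity 5 (exponent in χ_T), largest block size 2 (exponent in m_T), 4 blocks (geometric multiplicity). These force block sizes [2, 1, 1, 1].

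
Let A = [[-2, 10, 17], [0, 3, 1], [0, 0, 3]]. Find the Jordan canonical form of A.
J = [[-2, 0, 0], [0, 3, 1], [0, 0, 3]]

The characteristic polynomial is det(xI - A) = (x - 3)^2(x + 2), so the eigenvalues are -2 (algebraic multiplicity 1), 3 (algebraic multiplicity 2).

For λ = -2: algebraic multiplicity 1 gives one 1×1 block.

For λ = 3: rank(A - 3I) = 2, rank((A - 3I)^2) = 1. The eigenspace has dimension 3 - 2 = 1, so there is 1 Jordan block; the rank sequence gives block sizes [2].

Assembling the blocks gives the Jordan form J above.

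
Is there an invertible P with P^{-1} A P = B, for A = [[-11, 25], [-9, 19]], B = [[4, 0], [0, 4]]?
Both have characteristic polynomial (x - 4)^2, but the minimal polynomial of A is (x - 4)^2 while the minimal polynomial of B is x - 4. The minimal polynomial is a similarity invariant, so A and B are not similar.

No.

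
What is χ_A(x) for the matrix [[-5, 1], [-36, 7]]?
xI - A = [[x + 5, -1], [36, x - 7]].

Expanding det(xI - A) along the first row:
det(xI - A) = + (x + 5)·det([[x - 7]]) - (-1)·det([[36]]).

Evaluating gives χ_A(x) = x^2 - 2x + 1 = (x - 1)^2.

χ_A(x) = (x - 1)^2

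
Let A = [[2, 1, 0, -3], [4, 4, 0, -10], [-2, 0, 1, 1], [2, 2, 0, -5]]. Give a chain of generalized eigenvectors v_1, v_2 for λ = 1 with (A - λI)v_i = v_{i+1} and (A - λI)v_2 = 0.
We seek v_1 ∈ ker((A - I)^2) \ ker(A - I), then set v_{i+1} = (A - I) v_i.

One such chain is v_1 = [[-1, -2, 0, -1]]^T, v_2 = [[0, 0, 1, 0]]^T. Check: (A - I) v_2 = [[0, 0, 0, 0]]^T = 0.

v_1 = [[-1, -2, 0, -1]]^T, v_2 = [[0, 0, 1, 0]]^T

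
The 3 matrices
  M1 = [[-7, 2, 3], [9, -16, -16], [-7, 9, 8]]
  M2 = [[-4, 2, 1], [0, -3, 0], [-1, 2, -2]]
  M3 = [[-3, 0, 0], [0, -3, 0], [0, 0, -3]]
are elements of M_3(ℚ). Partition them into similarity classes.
Characteristic polynomials: χ_{M1} = (x + 5)^3, χ_{M2} = (x + 3)^3, χ_{M3} = (x + 3)^3.

{M1}: invariant factors (x + 5)^3.

{M2}: invariant factors x + 3, (x + 3)^2.

{M3}: invariant factors x + 3, x + 3, x + 3.

Matrices are similar if and only if their invariant-factor lists agree; the partition into similarity classes is {M1}, {M2}, {M3}.

3 classes: {M1}, {M2}, {M3}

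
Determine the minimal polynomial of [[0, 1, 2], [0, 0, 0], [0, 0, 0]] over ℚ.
m_A(x) = x^2

The characteristic polynomial factors as x^3. The minimal polynomial is ∏(x - λ)^{k_λ} where k_λ is the size of the largest Jordan block at λ.

For λ = 0: rank(A) = 1, and the largest Jordan block has size 2 (the smallest k with rank(A^k) = rank(A^(k+1))).

So m_A(x) = x^2.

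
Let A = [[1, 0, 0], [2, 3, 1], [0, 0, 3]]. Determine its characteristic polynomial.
xI - A = [[x - 1, 0, 0], [-2, x - 3, -1], [0, 0, x - 3]].

Expanding det(xI - A) along the first row:
det(xI - A) = + (x - 1)·det([[x - 3, -1], [0, x - 3]]) - (0)·det([[-2, -1], [0, x - 3]]) + (0)·det([[-2, x - 3], [0, 0]]).

Evaluating gives χ_A(x) = x^3 - 7x^2 + 15x - 9 = (x - 3)^2(x - 1).

χ_A(x) = (x - 3)^2(x - 1)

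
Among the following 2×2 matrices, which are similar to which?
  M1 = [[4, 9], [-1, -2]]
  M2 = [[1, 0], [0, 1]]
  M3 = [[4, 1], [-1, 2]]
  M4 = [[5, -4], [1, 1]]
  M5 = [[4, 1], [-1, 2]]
3 classes: {M1}, {M2}, {M3, M4, M5}

Characteristic polynomials: χ_{M1} = (x - 1)^2, χ_{M2} = (x - 1)^2, χ_{M3} = (x - 3)^2, χ_{M4} = (x - 3)^2, χ_{M5} = (x - 3)^2.

{M1}: invariant factors (x - 1)^2.

{M2}: invariant factors x - 1, x - 1.

{M3, M4, M5}: invariant factors (x - 3)^2.

Matrices are similar if and only if their invariant-factor lists agree; the partition into similarity classes is {M1}, {M2}, {M3, M4, M5}.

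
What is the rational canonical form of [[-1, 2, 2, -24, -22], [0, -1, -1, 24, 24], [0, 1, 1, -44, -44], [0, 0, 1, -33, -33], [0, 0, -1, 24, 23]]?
R = [[-1, 0, 0, 0, 0], [0, 0, 0, 0, -20], [0, 1, 0, 0, -44], [0, 0, 1, 0, -33], [0, 0, 0, 1, -10]]

The invariant factors of A (the non-unit diagonal entries of the Smith normal form of xI - A over ℚ[x]) are x + 1, (x + 1)(x + 2)^2(x + 5), each dividing the next. The characteristic polynomial is their product, (x + 1)^2(x + 2)^2(x + 5).

The rational canonical form is the block-diagonal matrix of companion matrices C(f_i):
R = [[-1, 0, 0, 0, 0], [0, 0, 0, 0, -20], [0, 1, 0, 0, -44], [0, 0, 1, 0, -33], [0, 0, 0, 1, -10]].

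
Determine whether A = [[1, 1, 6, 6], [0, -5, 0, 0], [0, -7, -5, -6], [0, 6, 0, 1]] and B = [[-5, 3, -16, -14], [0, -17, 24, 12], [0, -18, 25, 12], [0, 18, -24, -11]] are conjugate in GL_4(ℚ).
Two matrices over a field are similar if and only if they have the same invariant factors.

Both A and B have characteristic polynomial (x - 1)^2(x + 5)^2 and minimal polynomial (x - 1)(x + 5)^2. Computing further, both have invariant factors x - 1, (x - 1)(x + 5)^2. Hence A and B are similar.

Yes.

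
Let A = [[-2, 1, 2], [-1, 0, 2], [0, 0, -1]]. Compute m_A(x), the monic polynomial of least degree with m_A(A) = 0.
The characteristic polynomial factors as (x + 1)^3. The minimal polynomial is ∏(x - λ)^{k_λ} where k_λ is the size of the largest Jordan block at λ.

For λ = -1: rank(A + I) = 1, and the largest Jordan block has size 2 (the smallest k with rank((A + I)^k) = rank((A + I)^(k+1))).

So m_A(x) = (x + 1)^2.

m_A(x) = (x + 1)^2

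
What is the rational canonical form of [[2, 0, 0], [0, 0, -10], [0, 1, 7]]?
R = [[2, 0, 0], [0, 0, -10], [0, 1, 7]]

The invariant factors of A (the non-unit diagonal entries of the Smith normal form of xI - A over ℚ[x]) are x - 2, (x - 5)(x - 2), each dividing the next. The characteristic polynomial is their product, (x - 5)(x - 2)^2.

The rational canonical form is the block-diagonal matrix of companion matrices C(f_i):
R = [[2, 0, 0], [0, 0, -10], [0, 1, 7]].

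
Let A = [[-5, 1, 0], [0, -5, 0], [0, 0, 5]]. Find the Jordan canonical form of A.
J = [[-5, 1, 0], [0, -5, 0], [0, 0, 5]]

The characteristic polynomial is det(xI - A) = (x - 5)(x + 5)^2, so the eigenvalues are -5 (algebraic multiplicity 2), 5 (algebraic multiplicity 1).

For λ = -5: rank(A + 5I) = 2, rank((A + 5I)^2) = 1. The eigenspace has dimension 3 - 2 = 1, so there is 1 Jordan block; the rank sequence gives block sizes [2].

For λ = 5: algebraic multiplicity 1 gives one 1×1 block.

Assembling the blocks gives the Jordan form J above.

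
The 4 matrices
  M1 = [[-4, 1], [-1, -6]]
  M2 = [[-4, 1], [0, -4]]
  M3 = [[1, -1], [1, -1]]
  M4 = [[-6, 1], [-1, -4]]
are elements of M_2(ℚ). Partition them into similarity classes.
3 classes: {M1, M4}, {M2}, {M3}

Characteristic polynomials: χ_{M1} = (x + 5)^2, χ_{M2} = (x + 4)^2, χ_{M3} = x^2, χ_{M4} = (x + 5)^2.

{M1, M4}: invariant factors (x + 5)^2.

{M2}: invariant factors (x + 4)^2.

{M3}: invariant factors x^2.

Matrices are similar if and only if their invariant-factor lists agree; the partition into similarity classes is {M1, M4}, {M2}, {M3}.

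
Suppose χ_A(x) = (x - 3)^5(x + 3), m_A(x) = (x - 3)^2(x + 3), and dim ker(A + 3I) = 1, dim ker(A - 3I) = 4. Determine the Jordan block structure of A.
Jordan blocks: (-3, 1), (3, 2), (3, 1), (3, 1), (3, 1)

λ = -3: algebraic multiplicity 1 (exponent in χ_A), largest block size 1 (exponent in m_A), 1 block (geometric multiplicity). This forces block sizes [1].
λ = 3: algebraic multiplicity 5 (exponent in χ_A), largest block size 2 (exponent in m_A), 4 blocks (geometric multiplicity). These force block sizes [2, 1, 1, 1].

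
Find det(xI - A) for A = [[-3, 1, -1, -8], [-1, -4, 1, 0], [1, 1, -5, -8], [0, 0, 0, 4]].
xI - A = [[x + 3, -1, 1, 8], [1, x + 4, -1, 0], [-1, -1, x + 5, 8], [0, 0, 0, x - 4]].

Expanding det(xI - A) along the first row:
det(xI - A) = + (x + 3)·det([[x + 4, -1, 0], [-1, x + 5, 8], [0, 0, x - 4]]) - (-1)·det([[1, -1, 0], [-1, x + 5, 8], [0, 0, x - 4]]) + (1)·det([[1, x + 4, 0], [-1, -1, 8], [0, 0, x - 4]]) - (8)·det([[1, x + 4, -1], [-1, -1, x + 5], [0, 0, 0]]).

Evaluating gives χ_A(x) = x^4 + 8x^3 - 128x - 256 = (x - 4)(x + 4)^3.

χ_A(x) = (x - 4)(x + 4)^3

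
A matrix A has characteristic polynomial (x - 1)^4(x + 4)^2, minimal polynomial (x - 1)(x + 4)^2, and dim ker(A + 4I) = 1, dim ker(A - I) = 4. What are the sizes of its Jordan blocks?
Jordan blocks: (-4, 2), (1, 1), (1, 1), (1, 1), (1, 1)

λ = -4: algebraic multiplicity 2 (exponent in χ_A), largest block size 2 (exponent in m_A), 1 block (geometric multiplicity). This forces block sizes [2].
λ = 1: algebraic multiplicity 4 (exponent in χ_A), largest block size 1 (exponent in m_A), 4 blocks (geometric multiplicity). These force block sizes [1, 1, 1, 1].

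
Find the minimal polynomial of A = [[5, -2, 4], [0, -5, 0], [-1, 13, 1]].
m_A(x) = (x - 3)^2(x + 5)

The characteristic polynomial factors as (x - 3)^2(x + 5). The minimal polynomial is ∏(x - λ)^{k_λ} where k_λ is the size of the largest Jordan block at λ.

For λ = -5: rank(A + 5I) = 2, and the largest Jordan block has size 1 (the smallest k with rank((A + 5I)^k) = rank((A + 5I)^(k+1))).
For λ = 3: rank(A - 3I) = 2, and the largest Jordan block has size 2 (the smallest k with rank((A - 3I)^k) = rank((A - 3I)^(k+1))).

So m_A(x) = (x - 3)^2(x + 5).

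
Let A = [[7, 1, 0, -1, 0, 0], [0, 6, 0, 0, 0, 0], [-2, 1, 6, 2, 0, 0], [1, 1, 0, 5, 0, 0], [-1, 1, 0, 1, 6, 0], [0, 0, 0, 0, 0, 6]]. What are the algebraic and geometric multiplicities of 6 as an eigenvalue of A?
The characteristic polynomial is (x - 6)^6, so the factor x - 6 appears with exponent 6: the algebraic multiplicity is 6.

rank(A - 6I) = 2, so the eigenspace has dimension 6 - 2 = 4: the geometric multiplicity is 4.

Since 4 < 6, A is not diagonalizable.

algebraic multiplicity 6, geometric multiplicity 4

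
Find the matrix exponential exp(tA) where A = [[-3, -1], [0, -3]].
A has Jordan form J = [[-3, 1], [0, -3]] with A = PJP^{-1}, so e^{tA} = P e^{tJ} P^{-1}.

For a Jordan block J_k(λ), e^{tJ_k(λ)} = e^{λt} · (I + tN + t^2 N^2/2! + ... + t^{k-1} N^{k-1}/(k-1)!) where N is the nilpotent superdiagonal part.

Assembling the blocks and conjugating back gives the entries of e^{tA} as shown above.

e^{tA} = [[e^{-3*t}, -t*e^{-3*t}], [0, e^{-3*t}]]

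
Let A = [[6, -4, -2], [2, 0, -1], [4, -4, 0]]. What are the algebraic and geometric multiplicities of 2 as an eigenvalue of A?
algebraic multiplicity 3, geometric multiplicity 2

The characteristic polynomial is (x - 2)^3, so the factor x - 2 appears with exponent 3: the algebraic multiplicity is 3.

rank(A - 2I) = 1, so the eigenspace has dimension 3 - 1 = 2: the geometric multiplicity is 2.

Since 2 < 3, A is not diagonalizable.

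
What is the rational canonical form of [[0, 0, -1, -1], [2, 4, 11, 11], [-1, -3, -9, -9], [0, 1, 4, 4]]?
The invariant factors of A (the non-unit diagonal entries of the Smith normal form of xI - A over ℚ[x]) are x^2(x^2 + x + 1), each dividing the next. The characteristic polynomial is their product, x^2(x^2 + x + 1).

The rational canonical form is the block-diagonal matrix of companion matrices C(f_i):
R = [[0, 0, 0, 0], [1, 0, 0, 0], [0, 1, 0, -1], [0, 0, 1, -1]].

Note the characteristic polynomial does not split into linear factors over ℚ, so A has no Jordan form over ℚ; the rational canonical form exists over any field.

R = [[0, 0, 0, 0], [1, 0, 0, 0], [0, 1, 0, -1], [0, 0, 1, -1]]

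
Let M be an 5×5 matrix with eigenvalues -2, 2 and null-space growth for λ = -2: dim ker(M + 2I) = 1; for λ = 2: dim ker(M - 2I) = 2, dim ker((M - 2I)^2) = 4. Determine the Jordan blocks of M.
Jordan blocks: (-2, 1), (2, 2), (2, 2)

λ = -2: successive nullity increments [1] count blocks of size ≥ k; block sizes are [1].
λ = 2: successive nullity increments [2, 2] count blocks of size ≥ k; block sizes are [2, 2].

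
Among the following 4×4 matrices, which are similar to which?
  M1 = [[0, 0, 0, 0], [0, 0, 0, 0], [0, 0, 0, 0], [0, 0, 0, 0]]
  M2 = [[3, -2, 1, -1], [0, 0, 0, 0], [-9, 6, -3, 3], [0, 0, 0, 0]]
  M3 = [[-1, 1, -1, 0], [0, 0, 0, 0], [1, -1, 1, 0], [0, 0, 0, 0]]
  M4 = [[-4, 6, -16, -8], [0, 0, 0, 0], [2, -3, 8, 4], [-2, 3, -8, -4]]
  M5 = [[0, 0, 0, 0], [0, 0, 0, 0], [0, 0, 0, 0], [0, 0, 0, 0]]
Characteristic polynomials: χ_{M1} = x^4, χ_{M2} = x^4, χ_{M3} = x^4, χ_{M4} = x^4, χ_{M5} = x^4.

{M1, M5}: invariant factors x, x, x, x.

{M2, M3, M4}: invariant factors x, x, x^2.

Matrices are similar if and only if their invariant-factor lists agree; the partition into similarity classes is {M1, M5}, {M2, M3, M4}.

2 classes: {M1, M5}, {M2, M3, M4}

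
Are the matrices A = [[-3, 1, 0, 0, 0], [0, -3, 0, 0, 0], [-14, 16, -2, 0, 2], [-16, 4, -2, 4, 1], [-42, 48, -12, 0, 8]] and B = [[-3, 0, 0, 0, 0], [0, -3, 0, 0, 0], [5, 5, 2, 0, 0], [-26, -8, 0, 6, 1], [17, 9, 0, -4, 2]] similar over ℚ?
No.

Both have characteristic polynomial (x - 4)^2(x - 2)(x + 3)^2, but the minimal polynomial of A is (x - 4)^2(x - 2)(x + 3)^2 while the minimal polynomial of B is (x - 4)^2(x - 2)(x + 3). The minimal polynomial is a similarity invariant, so A and B are not similar.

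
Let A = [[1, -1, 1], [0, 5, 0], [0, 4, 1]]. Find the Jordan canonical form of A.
The characteristic polynomial is det(xI - A) = (x - 5)(x - 1)^2, so the eigenvalues are 1 (algebraic multiplicity 2), 5 (algebraic multiplicity 1).

For λ = 1: rank(A - I) = 2, rank((A - I)^2) = 1. The eigenspace has dimension 3 - 2 = 1, so there is 1 Jordan block; the rank sequence gives block sizes [2].

For λ = 5: algebraic multiplicity 1 gives one 1×1 block.

Assembling the blocks gives the Jordan form J above.

J = [[1, 1, 0], [0, 1, 0], [0, 0, 5]]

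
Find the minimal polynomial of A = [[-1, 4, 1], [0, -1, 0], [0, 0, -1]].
m_A(x) = (x + 1)^2

The characteristic polynomial factors as (x + 1)^3. The minimal polynomial is ∏(x - λ)^{k_λ} where k_λ is the size of the largest Jordan block at λ.

For λ = -1: rank(A + I) = 1, and the largest Jordan block has size 2 (the smallest k with rank((A + I)^k) = rank((A + I)^(k+1))).

So m_A(x) = (x + 1)^2.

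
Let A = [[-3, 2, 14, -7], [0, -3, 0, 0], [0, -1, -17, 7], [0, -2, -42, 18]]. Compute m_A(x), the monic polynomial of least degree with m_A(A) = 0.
m_A(x) = (x - 4)(x + 3)^2

The characteristic polynomial factors as (x - 4)(x + 3)^3. The minimal polynomial is ∏(x - λ)^{k_λ} where k_λ is the size of the largest Jordan block at λ.

For λ = -3: rank(A + 3I) = 2, and the largest Jordan block has size 2 (the smallest k with rank((A + 3I)^k) = rank((A + 3I)^(k+1))).
For λ = 4: rank(A - 4I) = 3, and the largest Jordan block has size 1 (the smallest k with rank((A - 4I)^k) = rank((A - 4I)^(k+1))).

So m_A(x) = (x - 4)(x + 3)^2.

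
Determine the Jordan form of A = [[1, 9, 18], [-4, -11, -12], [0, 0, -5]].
J = [[-5, 1, 0], [0, -5, 0], [0, 0, -5]]

The characteristic polynomial is det(xI - A) = (x + 5)^3, so the eigenvalues are -5 (algebraic multiplicity 3).

For λ = -5: rank(A + 5I) = 1, rank((A + 5I)^2) = 0. The eigenspace has dimension 3 - 1 = 2, so there are 2 Jordan blocks; the rank sequence gives block sizes [2, 1].

Assembling the blocks gives the Jordan form J above.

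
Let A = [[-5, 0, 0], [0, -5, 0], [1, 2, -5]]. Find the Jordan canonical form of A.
J = [[-5, 1, 0], [0, -5, 0], [0, 0, -5]]

The characteristic polynomial is det(xI - A) = (x + 5)^3, so the eigenvalues are -5 (algebraic multiplicity 3).

For λ = -5: rank(A + 5I) = 1, rank((A + 5I)^2) = 0. The eigenspace has dimension 3 - 1 = 2, so there are 2 Jordan blocks; the rank sequence gives block sizes [2, 1].

Assembling the blocks gives the Jordan form J above.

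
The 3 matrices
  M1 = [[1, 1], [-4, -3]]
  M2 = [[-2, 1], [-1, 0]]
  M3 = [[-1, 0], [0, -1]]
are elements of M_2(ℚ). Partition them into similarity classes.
2 classes: {M1, M2}, {M3}

Characteristic polynomials: χ_{M1} = (x + 1)^2, χ_{M2} = (x + 1)^2, χ_{M3} = (x + 1)^2.

{M1, M2}: invariant factors (x + 1)^2.

{M3}: invariant factors x + 1, x + 1.

Matrices are similar if and only if their invariant-factor lists agree; the partition into similarity classes is {M1, M2}, {M3}.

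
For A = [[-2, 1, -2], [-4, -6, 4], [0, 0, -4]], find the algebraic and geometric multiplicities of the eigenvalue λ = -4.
The characteristic polynomial is (x + 4)^3, so the factor x + 4 appears with exponent 3: the algebraic multiplicity is 3.

rank(A + 4I) = 1, so the eigenspace has dimension 3 - 1 = 2: the geometric multiplicity is 2.

Since 2 < 3, A is not diagonalizable.

algebraic multiplicity 3, geometric multiplicity 2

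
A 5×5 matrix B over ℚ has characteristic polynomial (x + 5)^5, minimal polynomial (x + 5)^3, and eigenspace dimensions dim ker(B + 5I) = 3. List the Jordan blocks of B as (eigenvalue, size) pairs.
Jordan blocks: (-5, 3), (-5, 1), (-5, 1)

λ = -5: algebraic multiplicity 5 (exponent in χ_B), largest block size 3 (exponent in m_B), 3 blocks (geometric multiplicity). These force block sizes [3, 1, 1].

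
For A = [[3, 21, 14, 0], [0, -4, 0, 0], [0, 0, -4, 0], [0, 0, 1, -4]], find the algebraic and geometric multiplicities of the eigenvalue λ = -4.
The characteristic polynomial is (x - 3)(x + 4)^3, so the factor x + 4 appears with exponent 3: the algebraic multiplicity is 3.

rank(A + 4I) = 2, so the eigenspace has dimension 4 - 2 = 2: the geometric multiplicity is 2.

Since 2 < 3, A is not diagonalizable.

algebraic multiplicity 3, geometric multiplicity 2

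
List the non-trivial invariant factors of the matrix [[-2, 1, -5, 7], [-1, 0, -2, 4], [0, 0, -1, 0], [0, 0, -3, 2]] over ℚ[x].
x + 1, (x - 2)(x + 1)^2

The Jordan structure of A has elementary divisors (x + 1)^2, (x + 1), (x - 2). Arranging the block sizes at each eigenvalue in decreasing order and taking row products gives the invariant factors.

Invariant factors (smallest first, each dividing the next): x + 1, (x - 2)(x + 1)^2.

Check: the last factor (x - 2)(x + 1)^2 is the minimal polynomial, and the product (x - 2)(x + 1)^3 is the characteristic polynomial.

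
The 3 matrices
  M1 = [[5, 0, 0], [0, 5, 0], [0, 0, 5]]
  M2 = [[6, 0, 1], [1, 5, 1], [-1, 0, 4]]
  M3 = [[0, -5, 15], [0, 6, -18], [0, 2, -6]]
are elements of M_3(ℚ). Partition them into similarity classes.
3 classes: {M1}, {M2}, {M3}

Characteristic polynomials: χ_{M1} = (x - 5)^3, χ_{M2} = (x - 5)^3, χ_{M3} = x^3.

{M1}: invariant factors x - 5, x - 5, x - 5.

{M2}: invariant factors x - 5, (x - 5)^2.

{M3}: invariant factors x, x^2.

Matrices are similar if and only if their invariant-factor lists agree; the partition into similarity classes is {M1}, {M2}, {M3}.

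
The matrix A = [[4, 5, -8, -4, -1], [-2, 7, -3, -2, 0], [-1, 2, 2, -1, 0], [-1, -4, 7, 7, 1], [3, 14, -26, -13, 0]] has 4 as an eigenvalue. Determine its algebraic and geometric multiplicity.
algebraic multiplicity 5, geometric multiplicity 2

The characteristic polynomial is (x - 4)^5, so the factor x - 4 appears with exponent 5: the algebraic multiplicity is 5.

rank(A - 4I) = 3, so the eigenspace has dimension 5 - 3 = 2: the geometric multiplicity is 2.

Since 2 < 5, A is not diagonalizable.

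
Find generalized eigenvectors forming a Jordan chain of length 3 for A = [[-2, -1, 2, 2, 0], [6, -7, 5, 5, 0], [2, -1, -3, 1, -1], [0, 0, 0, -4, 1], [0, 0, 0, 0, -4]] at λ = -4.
v_1 = [[-1, -4, -1, 0, 0]]^T, v_2 = [[0, 1, 1, 0, 0]]^T, v_3 = [[1, 2, 0, 0, 0]]^T

We seek v_1 ∈ ker((A + 4I)^3) \ ker((A + 4I)^2), then set v_{i+1} = (A + 4I) v_i.

One such chain is v_1 = [[-1, -4, -1, 0, 0]]^T, v_2 = [[0, 1, 1, 0, 0]]^T, v_3 = [[1, 2, 0, 0, 0]]^T. Check: (A + 4I) v_3 = [[0, 0, 0, 0, 0]]^T = 0.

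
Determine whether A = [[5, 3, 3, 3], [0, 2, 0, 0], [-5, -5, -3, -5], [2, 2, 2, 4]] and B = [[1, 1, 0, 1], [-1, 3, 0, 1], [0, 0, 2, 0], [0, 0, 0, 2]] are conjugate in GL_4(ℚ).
Two matrices over a field are similar if and only if they have the same invariant factors.

Both A and B have characteristic polynomial (x - 2)^4 and minimal polynomial (x - 2)^2. Computing further, both have invariant factors x - 2, x - 2, (x - 2)^2. Hence A and B are similar.

Yes.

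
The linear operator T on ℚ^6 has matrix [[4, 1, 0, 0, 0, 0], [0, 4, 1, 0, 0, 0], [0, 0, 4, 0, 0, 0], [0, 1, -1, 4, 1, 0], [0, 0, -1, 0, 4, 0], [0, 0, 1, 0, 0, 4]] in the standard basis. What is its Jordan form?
The characteristic polynomial is det(xI - A) = (x - 4)^6, so the eigenvalues are 4 (algebraic multiplicity 6).

For λ = 4: rank(A - 4I) = 3, rank((A - 4I)^2) = 1, rank((A - 4I)^3) = 0. The eigenspace has dimension 6 - 3 = 3, so there are 3 Jordan blocks; the rank sequence gives block sizes [3, 2, 1].

Assembling the blocks gives the Jordan form J above.

J = [[4, 1, 0, 0, 0, 0], [0, 4, 1, 0, 0, 0], [0, 0, 4, 0, 0, 0], [0, 0, 0, 4, 1, 0], [0, 0, 0, 0, 4, 0], [0, 0, 0, 0, 0, 4]]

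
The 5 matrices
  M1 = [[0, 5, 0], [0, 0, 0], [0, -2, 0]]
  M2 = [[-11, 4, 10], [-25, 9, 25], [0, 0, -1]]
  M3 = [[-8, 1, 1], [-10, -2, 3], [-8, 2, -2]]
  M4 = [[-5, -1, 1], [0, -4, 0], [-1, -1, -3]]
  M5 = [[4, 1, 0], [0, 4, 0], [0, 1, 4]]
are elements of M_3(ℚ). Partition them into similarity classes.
5 classes: {M1}, {M2}, {M3}, {M4}, {M5}

Characteristic polynomials: χ_{M1} = x^3, χ_{M2} = (x + 1)^3, χ_{M3} = (x + 4)^3, χ_{M4} = (x + 4)^3, χ_{M5} = (x - 4)^3.

{M1}: invariant factors x, x^2.

{M2}: invariant factors x + 1, (x + 1)^2.

{M3}: invariant factors (x + 4)^3.

{M4}: invariant factors x + 4, (x + 4)^2.

{M5}: invariant factors x - 4, (x - 4)^2.

Matrices are similar if and only if their invariant-factor lists agree; the partition into similarity classes is {M1}, {M2}, {M3}, {M4}, {M5}.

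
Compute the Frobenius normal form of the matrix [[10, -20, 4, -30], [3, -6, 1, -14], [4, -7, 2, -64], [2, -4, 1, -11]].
The invariant factors of A (the non-unit diagonal entries of the Smith normal form of xI - A over ℚ[x]) are (x + 5)(x^3 + x - 4), each dividing the next. The characteristic polynomial is their product, (x + 5)(x^3 + x - 4).

The rational canonical form is the block-diagonal matrix of companion matrices C(f_i):
R = [[0, 0, 0, 20], [1, 0, 0, -1], [0, 1, 0, -1], [0, 0, 1, -5]].

Note the characteristic polynomial does not split into linear factors over ℚ, so A has no Jordan form over ℚ; the rational canonical form exists over any field.

R = [[0, 0, 0, 20], [1, 0, 0, -1], [0, 1, 0, -1], [0, 0, 1, -5]]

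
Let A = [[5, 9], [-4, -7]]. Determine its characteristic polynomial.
χ_A(x) = (x + 1)^2

xI - A = [[x - 5, -9], [4, x + 7]].

Expanding det(xI - A) along the first row:
det(xI - A) = + (x - 5)·det([[x + 7]]) - (-9)·det([[4]]).

Evaluating gives χ_A(x) = x^2 + 2x + 1 = (x + 1)^2.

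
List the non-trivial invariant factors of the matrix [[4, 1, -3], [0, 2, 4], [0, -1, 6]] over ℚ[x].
The Jordan structure of A has elementary divisors (x - 4)^3. Arranging the block sizes at each eigenvalue in decreasing order and taking row products gives the invariant factors.

Invariant factors (smallest first, each dividing the next): (x - 4)^3.

Check: the last factor (x - 4)^3 is the minimal polynomial, and the product (x - 4)^3 is the characteristic polynomial.

(x - 4)^3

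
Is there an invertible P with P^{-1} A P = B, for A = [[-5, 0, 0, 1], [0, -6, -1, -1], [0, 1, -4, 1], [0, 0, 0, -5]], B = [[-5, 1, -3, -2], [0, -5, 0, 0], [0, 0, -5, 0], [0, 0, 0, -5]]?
No.

Both have characteristic polynomial (x + 5)^4 and minimal polynomial (x + 5)^2. But rank(A + 5I) = 2 for A while rank(B + 5I) = 1 for B, so the number of Jordan blocks at λ = -5 differs. A and B are not similar.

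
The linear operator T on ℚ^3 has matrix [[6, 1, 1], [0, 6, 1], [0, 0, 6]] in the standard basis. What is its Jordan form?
J = [[6, 1, 0], [0, 6, 1], [0, 0, 6]]

The characteristic polynomial is det(xI - A) = (x - 6)^3, so the eigenvalues are 6 (algebraic multiplicity 3).

For λ = 6: rank(A - 6I) = 2, rank((A - 6I)^2) = 1, rank((A - 6I)^3) = 0. The eigenspace has dimension 3 - 2 = 1, so there is 1 Jordan block; the rank sequence gives block sizes [3].

Assembling the blocks gives the Jordan form J above.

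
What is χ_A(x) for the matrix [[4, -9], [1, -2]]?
xI - A = [[x - 4, 9], [-1, x + 2]].

Expanding det(xI - A) along the first row:
det(xI - A) = + (x - 4)·det([[x + 2]]) - (9)·det([[-1]]).

Evaluating gives χ_A(x) = x^2 - 2x + 1 = (x - 1)^2.

χ_A(x) = (x - 1)^2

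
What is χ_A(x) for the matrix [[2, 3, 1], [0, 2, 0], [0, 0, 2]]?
xI - A = [[x - 2, -3, -1], [0, x - 2, 0], [0, 0, x - 2]].

Expanding det(xI - A) along the first row:
det(xI - A) = + (x - 2)·det([[x - 2, 0], [0, x - 2]]) - (-3)·det([[0, 0], [0, x - 2]]) + (-1)·det([[0, x - 2], [0, 0]]).

Evaluating gives χ_A(x) = x^3 - 6x^2 + 12x - 8 = (x - 2)^3.

χ_A(x) = (x - 2)^3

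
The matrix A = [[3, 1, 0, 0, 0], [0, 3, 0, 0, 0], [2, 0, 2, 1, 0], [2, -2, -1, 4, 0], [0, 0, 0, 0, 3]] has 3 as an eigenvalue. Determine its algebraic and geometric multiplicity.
algebraic multiplicity 5, geometric multiplicity 3

The characteristic polynomial is (x - 3)^5, so the factor x - 3 appears with exponent 5: the algebraic multiplicity is 5.

rank(A - 3I) = 2, so the eigenspace has dimension 5 - 2 = 3: the geometric multiplicity is 3.

Since 3 < 5, A is not diagonalizable.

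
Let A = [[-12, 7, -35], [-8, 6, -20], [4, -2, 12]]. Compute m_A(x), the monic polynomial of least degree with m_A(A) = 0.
m_A(x) = (x - 2)^2

The characteristic polynomial factors as (x - 2)^3. The minimal polynomial is ∏(x - λ)^{k_λ} where k_λ is the size of the largest Jordan block at λ.

For λ = 2: rank(A - 2I) = 1, and the largest Jordan block has size 2 (the smallest k with rank((A - 2I)^k) = rank((A - 2I)^(k+1))).

So m_A(x) = (x - 2)^2.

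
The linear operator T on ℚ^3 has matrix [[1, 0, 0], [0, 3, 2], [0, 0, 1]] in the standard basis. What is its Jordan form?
The characteristic polynomial is det(xI - A) = (x - 3)(x - 1)^2, so the eigenvalues are 1 (algebraic multiplicity 2), 3 (algebraic multiplicity 1).

For λ = 1: rank(A - I) = 1. The eigenspace has dimension 3 - 1 = 2, so there are 2 Jordan blocks; the rank sequence gives block sizes [1, 1].

For λ = 3: algebraic multiplicity 1 gives one 1×1 block.

Assembling the blocks gives the Jordan form J above.

J = [[1, 0, 0], [0, 1, 0], [0, 0, 3]]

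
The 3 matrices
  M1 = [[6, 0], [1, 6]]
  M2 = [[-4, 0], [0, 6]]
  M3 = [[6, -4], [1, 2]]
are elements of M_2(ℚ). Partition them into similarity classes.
3 classes: {M1}, {M2}, {M3}

Characteristic polynomials: χ_{M1} = (x - 6)^2, χ_{M2} = (x - 6)(x + 4), χ_{M3} = (x - 4)^2.

{M1}: invariant factors (x - 6)^2.

{M2}: invariant factors (x - 6)(x + 4).

{M3}: invariant factors (x - 4)^2.

Matrices are similar if and only if their invariant-factor lists agree; the partition into similarity classes is {M1}, {M2}, {M3}.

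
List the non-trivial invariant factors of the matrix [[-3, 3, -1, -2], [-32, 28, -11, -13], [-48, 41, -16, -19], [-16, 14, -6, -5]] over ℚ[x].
(x - 1)^2, (x - 1)^2

The Jordan structure of A has elementary divisors (x - 1)^2, (x - 1)^2. Arranging the block sizes at each eigenvalue in decreasing order and taking row products gives the invariant factors.

Invariant factors (smallest first, each dividing the next): (x - 1)^2, (x - 1)^2.

Check: the last factor (x - 1)^2 is the minimal polynomial, and the product (x - 1)^4 is the characteristic polynomial.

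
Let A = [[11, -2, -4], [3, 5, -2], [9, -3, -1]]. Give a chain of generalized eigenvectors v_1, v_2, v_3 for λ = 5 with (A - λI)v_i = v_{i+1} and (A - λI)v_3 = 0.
We seek v_1 ∈ ker((A - 5I)^3) \ ker((A - 5I)^2), then set v_{i+1} = (A - 5I) v_i.

One such chain is v_1 = [[1, 1, 1]]^T, v_2 = [[0, 1, 0]]^T, v_3 = [[-2, 0, -3]]^T. Check: (A - 5I) v_3 = [[0, 0, 0]]^T = 0.

v_1 = [[1, 1, 1]]^T, v_2 = [[0, 1, 0]]^T, v_3 = [[-2, 0, -3]]^T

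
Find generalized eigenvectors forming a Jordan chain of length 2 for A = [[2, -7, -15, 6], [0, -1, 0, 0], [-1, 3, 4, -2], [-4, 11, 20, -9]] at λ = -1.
v_1 = [[-2, 0, 1, 4]]^T, v_2 = [[3, 0, -1, -4]]^T

We seek v_1 ∈ ker((A + I)^2) \ ker(A + I), then set v_{i+1} = (A + I) v_i.

One such chain is v_1 = [[-2, 0, 1, 4]]^T, v_2 = [[3, 0, -1, -4]]^T. Check: (A + I) v_2 = [[0, 0, 0, 0]]^T = 0.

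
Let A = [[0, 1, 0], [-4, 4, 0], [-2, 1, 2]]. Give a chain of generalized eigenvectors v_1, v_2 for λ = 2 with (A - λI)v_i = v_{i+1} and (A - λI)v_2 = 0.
v_1 = [[0, 1, 0]]^T, v_2 = [[1, 2, 1]]^T

We seek v_1 ∈ ker((A - 2I)^2) \ ker(A - 2I), then set v_{i+1} = (A - 2I) v_i.

One such chain is v_1 = [[0, 1, 0]]^T, v_2 = [[1, 2, 1]]^T. Check: (A - 2I) v_2 = [[0, 0, 0]]^T = 0.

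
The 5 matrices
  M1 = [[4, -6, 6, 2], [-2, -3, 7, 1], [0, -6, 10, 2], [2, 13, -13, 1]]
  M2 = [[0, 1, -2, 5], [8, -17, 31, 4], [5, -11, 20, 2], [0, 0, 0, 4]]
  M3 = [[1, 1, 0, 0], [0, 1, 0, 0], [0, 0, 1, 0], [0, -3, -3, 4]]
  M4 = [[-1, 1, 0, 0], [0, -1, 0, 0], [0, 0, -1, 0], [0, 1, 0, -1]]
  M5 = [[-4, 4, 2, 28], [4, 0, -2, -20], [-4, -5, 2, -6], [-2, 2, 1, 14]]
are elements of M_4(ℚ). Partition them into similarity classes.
Characteristic polynomials: χ_{M1} = x(x - 4)^3, χ_{M2} = (x - 4)(x - 1)^3, χ_{M3} = (x - 4)(x - 1)^3, χ_{M4} = (x + 1)^4, χ_{M5} = x(x - 4)^3.

{M1}: invariant factors x - 4, x(x - 4)^2.

{M2}: invariant factors (x - 4)(x - 1)^3.

{M3}: invariant factors x - 1, (x - 4)(x - 1)^2.

{M4}: invariant factors x + 1, x + 1, (x + 1)^2.

{M5}: invariant factors x(x - 4)^3.

Matrices are similar if and only if their invariant-factor lists agree; the partition into similarity classes is {M1}, {M2}, {M3}, {M4}, {M5}.

5 classes: {M1}, {M2}, {M3}, {M4}, {M5}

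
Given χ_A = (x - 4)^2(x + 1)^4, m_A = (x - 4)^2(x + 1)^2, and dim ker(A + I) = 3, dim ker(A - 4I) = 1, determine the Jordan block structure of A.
Jordan blocks: (-1, 2), (-1, 1), (-1, 1), (4, 2)

λ = -1: algebraic multiplicity 4 (exponent in χ_A), largest block size 2 (exponent in m_A), 3 blocks (geometric multiplicity). These force block sizes [2, 1, 1].
λ = 4: algebraic multiplicity 2 (exponent in χ_A), largest block size 2 (exponent in m_A), 1 block (geometric multiplicity). This forces block sizes [2].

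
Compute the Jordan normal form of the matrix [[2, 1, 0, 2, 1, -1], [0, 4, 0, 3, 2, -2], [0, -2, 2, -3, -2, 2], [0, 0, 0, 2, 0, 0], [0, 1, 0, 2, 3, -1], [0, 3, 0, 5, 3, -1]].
The characteristic polynomial is det(xI - A) = (x - 2)^6, so the eigenvalues are 2 (algebraic multiplicity 6).

For λ = 2: rank(A - 2I) = 2, rank((A - 2I)^2) = 0. The eigenspace has dimension 6 - 2 = 4, so there are 4 Jordan blocks; the rank sequence gives block sizes [2, 2, 1, 1].

Assembling the blocks gives the Jordan form J above.

J = [[2, 1, 0, 0, 0, 0], [0, 2, 0, 0, 0, 0], [0, 0, 2, 1, 0, 0], [0, 0, 0, 2, 0, 0], [0, 0, 0, 0, 2, 0], [0, 0, 0, 0, 0, 2]]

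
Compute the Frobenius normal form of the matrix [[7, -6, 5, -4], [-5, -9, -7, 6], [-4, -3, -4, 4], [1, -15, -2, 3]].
R = [[0, 0, 0, -6], [1, 0, 0, 4], [0, 1, 0, 2], [0, 0, 1, -3]]

The invariant factors of A (the non-unit diagonal entries of the Smith normal form of xI - A over ℚ[x]) are (x + 3)(x^3 - 2x + 2), each dividing the next. The characteristic polynomial is their product, (x + 3)(x^3 - 2x + 2).

The rational canonical form is the block-diagonal matrix of companion matrices C(f_i):
R = [[0, 0, 0, -6], [1, 0, 0, 4], [0, 1, 0, 2], [0, 0, 1, -3]].

Note the characteristic polynomial does not split into linear factors over ℚ, so A has no Jordan form over ℚ; the rational canonical form exists over any field.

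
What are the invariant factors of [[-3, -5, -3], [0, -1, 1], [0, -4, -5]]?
(x + 3)^3

The Jordan structure of A has elementary divisors (x + 3)^3. Arranging the block sizes at each eigenvalue in decreasing order and taking row products gives the invariant factors.

Invariant factors (smallest first, each dividing the next): (x + 3)^3.

Check: the last factor (x + 3)^3 is the minimal polynomial, and the product (x + 3)^3 is the characteristic polynomial.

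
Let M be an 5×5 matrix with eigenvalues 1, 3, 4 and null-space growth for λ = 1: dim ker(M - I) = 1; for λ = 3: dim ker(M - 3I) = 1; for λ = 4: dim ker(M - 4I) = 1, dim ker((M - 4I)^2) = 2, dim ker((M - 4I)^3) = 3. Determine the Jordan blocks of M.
λ = 1: successive nullity increments [1] count blocks of size ≥ k; block sizes are [1].
λ = 3: successive nullity increments [1] count blocks of size ≥ k; block sizes are [1].
λ = 4: successive nullity increments [1, 1, 1] count blocks of size ≥ k; block sizes are [3].

Jordan blocks: (1, 1), (3, 1), (4, 3)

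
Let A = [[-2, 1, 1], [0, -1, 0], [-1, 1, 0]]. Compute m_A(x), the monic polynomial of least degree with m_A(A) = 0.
m_A(x) = (x + 1)^2

The characteristic polynomial factors as (x + 1)^3. The minimal polynomial is ∏(x - λ)^{k_λ} where k_λ is the size of the largest Jordan block at λ.

For λ = -1: rank(A + I) = 1, and the largest Jordan block has size 2 (the smallest k with rank((A + I)^k) = rank((A + I)^(k+1))).

So m_A(x) = (x + 1)^2.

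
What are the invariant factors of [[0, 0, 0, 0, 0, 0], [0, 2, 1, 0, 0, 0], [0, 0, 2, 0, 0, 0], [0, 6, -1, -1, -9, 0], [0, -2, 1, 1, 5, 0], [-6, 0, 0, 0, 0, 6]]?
The Jordan structure of A has elementary divisors x, (x - 2)^2, (x - 2)^2, (x - 6). Arranging the block sizes at each eigenvalue in decreasing order and taking row products gives the invariant factors.

Invariant factors (smallest first, each dividing the next): (x - 2)^2, x(x - 6)(x - 2)^2.

Check: the last factor x(x - 6)(x - 2)^2 is the minimal polynomial, and the product x(x - 6)(x - 2)^4 is the characteristic polynomial.

(x - 2)^2, x(x - 6)(x - 2)^2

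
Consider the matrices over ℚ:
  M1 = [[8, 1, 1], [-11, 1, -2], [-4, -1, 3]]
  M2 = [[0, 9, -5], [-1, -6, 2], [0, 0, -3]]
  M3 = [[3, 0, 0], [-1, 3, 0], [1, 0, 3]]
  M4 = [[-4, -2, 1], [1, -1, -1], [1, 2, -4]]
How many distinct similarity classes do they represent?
Characteristic polynomials: χ_{M1} = (x - 4)^3, χ_{M2} = (x + 3)^3, χ_{M3} = (x - 3)^3, χ_{M4} = (x + 3)^3.

{M1}: invariant factors (x - 4)^3.

{M2}: invariant factors (x + 3)^3.

{M3}: invariant factors x - 3, (x - 3)^2.

{M4}: invariant factors x + 3, (x + 3)^2.

Matrices are similar if and only if their invariant-factor lists agree; the partition into similarity classes is {M1}, {M2}, {M3}, {M4}.

4 classes: {M1}, {M2}, {M3}, {M4}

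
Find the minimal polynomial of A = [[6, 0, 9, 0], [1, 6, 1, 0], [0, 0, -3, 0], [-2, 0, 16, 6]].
The characteristic polynomial factors as (x - 6)^3(x + 3). The minimal polynomial is ∏(x - λ)^{k_λ} where k_λ is the size of the largest Jordan block at λ.

For λ = -3: rank(A + 3I) = 3, and the largest Jordan block has size 1 (the smallest k with rank((A + 3I)^k) = rank((A + 3I)^(k+1))).
For λ = 6: rank(A - 6I) = 2, and the largest Jordan block has size 2 (the smallest k with rank((A - 6I)^k) = rank((A - 6I)^(k+1))).

So m_A(x) = (x - 6)^2(x + 3).

m_A(x) = (x - 6)^2(x + 3)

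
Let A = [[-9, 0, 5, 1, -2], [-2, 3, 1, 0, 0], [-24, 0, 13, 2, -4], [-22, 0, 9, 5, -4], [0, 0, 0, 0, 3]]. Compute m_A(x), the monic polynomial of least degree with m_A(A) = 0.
The characteristic polynomial factors as (x - 3)^5. The minimal polynomial is ∏(x - λ)^{k_λ} where k_λ is the size of the largest Jordan block at λ.

For λ = 3: rank(A - 3I) = 2, and the largest Jordan block has size 3 (the smallest k with rank((A - 3I)^k) = rank((A - 3I)^(k+1))).

So m_A(x) = (x - 3)^3.

m_A(x) = (x - 3)^3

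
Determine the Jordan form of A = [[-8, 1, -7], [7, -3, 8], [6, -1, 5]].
J = [[-2, 1, 0], [0, -2, 1], [0, 0, -2]]

The characteristic polynomial is det(xI - A) = (x + 2)^3, so the eigenvalues are -2 (algebraic multiplicity 3).

For λ = -2: rank(A + 2I) = 2, rank((A + 2I)^2) = 1, rank((A + 2I)^3) = 0. The eigenspace has dimension 3 - 2 = 1, so there is 1 Jordan block; the rank sequence gives block sizes [3].

Assembling the blocks gives the Jordan form J above.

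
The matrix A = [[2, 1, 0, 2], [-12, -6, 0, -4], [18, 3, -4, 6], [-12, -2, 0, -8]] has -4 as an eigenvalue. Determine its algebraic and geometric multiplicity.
algebraic multiplicity 4, geometric multiplicity 3

The characteristic polynomial is (x + 4)^4, so the factor x + 4 appears with exponent 4: the algebraic multiplicity is 4.

rank(A + 4I) = 1, so the eigenspace has dimension 4 - 1 = 3: the geometric multiplicity is 3.

Since 3 < 4, A is not diagonalizable.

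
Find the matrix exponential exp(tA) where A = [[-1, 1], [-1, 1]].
A has Jordan form J = [[0, 1], [0, 0]] with A = PJP^{-1}, so e^{tA} = P e^{tJ} P^{-1}.

For a Jordan block J_k(λ), e^{tJ_k(λ)} = e^{λt} · (I + tN + t^2 N^2/2! + ... + t^{k-1} N^{k-1}/(k-1)!) where N is the nilpotent superdiagonal part.

Assembling the blocks and conjugating back gives the entries of e^{tA} as shown above.

e^{tA} = [[1 - t, t], [-t, t + 1]]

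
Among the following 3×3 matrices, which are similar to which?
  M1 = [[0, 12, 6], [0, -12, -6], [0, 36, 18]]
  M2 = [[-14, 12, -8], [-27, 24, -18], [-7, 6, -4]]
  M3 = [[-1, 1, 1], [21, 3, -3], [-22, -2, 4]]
Characteristic polynomials: χ_{M1} = x^2(x - 6), χ_{M2} = x^2(x - 6), χ_{M3} = x^2(x - 6).

{M1}: invariant factors x, x(x - 6).

{M2, M3}: invariant factors x^2(x - 6).

Matrices are similar if and only if their invariant-factor lists agree; the partition into similarity classes is {M1}, {M2, M3}.

2 classes: {M1}, {M2, M3}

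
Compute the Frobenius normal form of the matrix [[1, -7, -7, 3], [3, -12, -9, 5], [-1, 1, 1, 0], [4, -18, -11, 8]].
The invariant factors of A (the non-unit diagonal entries of the Smith normal form of xI - A over ℚ[x]) are (x + 1)^2(x^2 - 3), each dividing the next. The characteristic polynomial is their product, (x + 1)^2(x^2 - 3).

The rational canonical form is the block-diagonal matrix of companion matrices C(f_i):
R = [[0, 0, 0, 3], [1, 0, 0, 6], [0, 1, 0, 2], [0, 0, 1, -2]].

Note the characteristic polynomial does not split into linear factors over ℚ, so A has no Jordan form over ℚ; the rational canonical form exists over any field.

R = [[0, 0, 0, 3], [1, 0, 0, 6], [0, 1, 0, 2], [0, 0, 1, -2]]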